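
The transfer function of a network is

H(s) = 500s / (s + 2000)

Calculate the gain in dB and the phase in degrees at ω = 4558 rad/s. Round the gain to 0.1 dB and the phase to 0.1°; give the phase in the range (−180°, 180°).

At s = jω = j4558:
zero at origin: s = j4558 → |·| = 4558, ∠ = 90.00°
pole (s+2000): 2000 + j4558 → |·| = √(2000²+4558²) = √24775364 ≈ 4977.5, ∠ = arctan(4558/2000) ≈ 66.31°
|H| = 500 · 4558 / 4977.5 ≈ 457.86
Gain = 20 log₁₀(457.86) ≈ 53.21 dB
∠H = 90.00° − 66.31° = 23.69°

53.2 dB, 23.7°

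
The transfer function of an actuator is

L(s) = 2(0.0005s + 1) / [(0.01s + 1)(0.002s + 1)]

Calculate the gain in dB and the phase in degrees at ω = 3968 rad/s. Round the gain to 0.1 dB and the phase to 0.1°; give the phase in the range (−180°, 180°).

At ω = 3968 rad/s:
zero (1 + j3968·0.0005) = 1 + j1.984 → |·| ≈ 2.2218, ∠ ≈ 63.25°
pole (1 + j3968·0.01) = 1 + j39.68 → |·| ≈ 39.693, ∠ ≈ 88.56°
pole (1 + j3968·0.002) = 1 + j7.936 → |·| ≈ 7.9988, ∠ ≈ 82.82°
|L| = 2 · 2.2218 / (39.693 · 7.9988) ≈ 0.013996
Gain = 20 log₁₀(0.013996) ≈ -37.08 dB
∠L = (63.25°) − (88.56° + 82.82°) = -108.13°

-37.1 dB, -108.1°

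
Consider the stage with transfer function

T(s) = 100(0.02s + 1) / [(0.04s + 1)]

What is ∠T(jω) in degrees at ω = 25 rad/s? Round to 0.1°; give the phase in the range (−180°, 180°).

-18.4°

At ω = 25 rad/s:
zero (1 + j25·0.02) = 1 + j0.5 → |·| ≈ 1.118, ∠ ≈ 26.57°
pole (1 + j25·0.04) = 1 + j1 → |·| ≈ 1.4142, ∠ ≈ 45.00°
∠T = (26.57°) − (45.00°) = -18.43°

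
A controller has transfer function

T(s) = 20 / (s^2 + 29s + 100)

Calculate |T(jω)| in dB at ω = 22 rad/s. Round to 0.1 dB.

-31.4 dB

Substitute s = j22:
Numerator: 20 = 20 + j0
Denominator: (j22)^2 + 29(j22) + 100 = -384 + j638
|N| = √(20² + 0²) ≈ 20, ∠N ≈ 0.00°
|D| = √(384² + 638²) ≈ 744.65, ∠D ≈ 121.04°
|T| = 20 / 744.65 ≈ 0.026858
Gain = 20 log₁₀(0.026858) ≈ -31.42 dB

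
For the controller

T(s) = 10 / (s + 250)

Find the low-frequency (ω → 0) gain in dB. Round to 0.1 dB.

T(0) = 10 / (250) = 0.04
20 log₁₀(0.04) ≈ -27.96 dB

-28.0 dB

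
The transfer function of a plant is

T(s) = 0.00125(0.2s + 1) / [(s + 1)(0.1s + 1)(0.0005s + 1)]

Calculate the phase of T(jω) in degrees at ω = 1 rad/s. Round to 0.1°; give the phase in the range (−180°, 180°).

At ω = 1 rad/s:
zero (1 + j1·0.2) = 1 + j0.2 → |·| ≈ 1.0198, ∠ ≈ 11.31°
pole (1 + j1·1) = 1 + j1 → |·| ≈ 1.4142, ∠ ≈ 45.00°
pole (1 + j1·0.1) = 1 + j0.1 → |·| ≈ 1.005, ∠ ≈ 5.71°
pole (1 + j1·0.0005) = 1 + j0.0005 → |·| ≈ 1, ∠ ≈ 0.03°
∠T = (11.31°) − (45.00° + 5.71° + 0.03°) = -39.43°

-39.4°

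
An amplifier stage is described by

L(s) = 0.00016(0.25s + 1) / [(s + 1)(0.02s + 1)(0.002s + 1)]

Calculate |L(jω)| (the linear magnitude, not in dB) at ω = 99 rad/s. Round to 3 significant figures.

At ω = 99 rad/s:
zero (1 + j99·0.25) = 1 + j24.75 → |·| ≈ 24.77, ∠ ≈ 87.69°
pole (1 + j99·1) = 1 + j99 → |·| ≈ 99.005, ∠ ≈ 89.42°
pole (1 + j99·0.02) = 1 + j1.98 → |·| ≈ 2.2182, ∠ ≈ 63.20°
pole (1 + j99·0.002) = 1 + j0.198 → |·| ≈ 1.0194, ∠ ≈ 11.20°
|L| = 0.00016 · 24.77 / (99.005 · 2.2182 · 1.0194) ≈ 1.7703e-05

1.77e-05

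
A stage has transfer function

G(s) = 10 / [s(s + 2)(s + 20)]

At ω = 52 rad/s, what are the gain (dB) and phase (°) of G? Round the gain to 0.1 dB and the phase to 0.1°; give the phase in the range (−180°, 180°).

-83.6 dB, 113.2°

At s = jω = j52:
pole (s+2): 2 + j52 → |·| = √(2²+52²) = √2708 ≈ 52.038, ∠ = arctan(52/2) ≈ 87.80°
pole (s+20): 20 + j52 → |·| = √(20²+52²) = √3104 ≈ 55.714, ∠ = arctan(52/20) ≈ 68.96°
pole at origin: |s| = 52, ∠ = 90.00° (in denominator)
|G| = 10 / 1.5076e+05 ≈ 6.6331e-05
Gain = 20 log₁₀(6.6331e-05) ≈ -83.57 dB
∠G = 0.00° − 246.76° = -246.76° ≡ 113.24° (principal value)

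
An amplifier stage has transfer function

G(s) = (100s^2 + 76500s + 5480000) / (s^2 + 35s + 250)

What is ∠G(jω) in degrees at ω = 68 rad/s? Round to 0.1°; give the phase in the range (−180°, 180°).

Substitute s = j68:
Numerator: 100(j68)^2 + 76500(j68) + 5480000 = 5017600 + j5202000
Denominator: (j68)^2 + 35(j68) + 250 = -4374 + j2380
|N| = √(5017600² + 5202000²) ≈ 7.2275e+06, ∠N ≈ 46.03°
|D| = √(4374² + 2380²) ≈ 4979.6, ∠D ≈ 151.45°
∠G = 46.03° − 151.45° = -105.42°

-105.4°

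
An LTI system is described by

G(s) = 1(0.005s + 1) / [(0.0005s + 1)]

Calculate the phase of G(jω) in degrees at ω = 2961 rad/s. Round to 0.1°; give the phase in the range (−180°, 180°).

At ω = 2961 rad/s:
zero (1 + j2961·0.005) = 1 + j14.805 → |·| ≈ 14.839, ∠ ≈ 86.14°
pole (1 + j2961·0.0005) = 1 + j1.4805 → |·| ≈ 1.7866, ∠ ≈ 55.96°
∠G = (86.14°) − (55.96°) = 30.18°

30.2°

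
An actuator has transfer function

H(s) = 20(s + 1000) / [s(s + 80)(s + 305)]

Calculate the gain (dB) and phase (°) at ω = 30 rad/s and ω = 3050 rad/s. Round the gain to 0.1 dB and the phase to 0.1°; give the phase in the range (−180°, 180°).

ω = 30: -31.9 dB, -114.5°; ω = 3050: -113.0 dB, 169.1°

At s = jω = j30:
zero (s+1000): 1000 + j30 → |·| = √(1000²+30²) = √1000900 ≈ 1000.4, ∠ = arctan(30/1000) ≈ 1.72°
pole (s+80): 80 + j30 → |·| = √(80²+30²) = √7300 ≈ 85.44, ∠ = arctan(30/80) ≈ 20.56°
pole (s+305): 305 + j30 → |·| = √(305²+30²) = √93925 ≈ 306.47, ∠ = arctan(30/305) ≈ 5.62°
pole at origin: |s| = 30, ∠ = 90.00° (in denominator)
|H| = 20 · 1000.4 / 7.8554e+05 ≈ 0.02547
Gain = 20 log₁₀(0.02547) ≈ -31.88 dB
∠H = 1.72° − 116.18° = -114.46°

At s = jω = j3050:
zero (s+1000): 1000 + j3050 → |·| = √(1000²+3050²) = √10302500 ≈ 3209.8, ∠ = arctan(3050/1000) ≈ 71.85°
pole (s+80): 80 + j3050 → |·| = √(80²+3050²) = √9308900 ≈ 3051, ∠ = arctan(3050/80) ≈ 88.50°
pole (s+305): 305 + j3050 → |·| = √(305²+3050²) = √9395525 ≈ 3065.2, ∠ = arctan(3050/305) ≈ 84.29°
pole at origin: |s| = 3050, ∠ = 90.00° (in denominator)
|H| = 20 · 3209.8 / 2.8523e+10 ≈ 2.2507e-06
Gain = 20 log₁₀(2.2507e-06) ≈ -112.95 dB
∠H = 71.85° − 262.79° = -190.94° ≡ 169.06° (principal value)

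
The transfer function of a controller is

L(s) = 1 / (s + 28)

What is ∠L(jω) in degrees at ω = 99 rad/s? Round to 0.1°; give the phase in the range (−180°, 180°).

-74.2°

Substitute s = j99:
Numerator: 1 = 1 + j0
Denominator: (j99) + 28 = 28 + j99
|N| = √(1² + 0²) ≈ 1, ∠N ≈ 0.00°
|D| = √(28² + 99²) ≈ 102.88, ∠D ≈ 74.21°
∠L = 0.00° − 74.21° = -74.21°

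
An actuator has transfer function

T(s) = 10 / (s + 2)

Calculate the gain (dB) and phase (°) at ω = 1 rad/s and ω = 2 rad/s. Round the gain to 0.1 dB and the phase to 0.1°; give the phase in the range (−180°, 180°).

At s = jω = j1:
pole (s+2): 2 + j1 → |·| = √(2²+1²) = √5 ≈ 2.2361, ∠ = arctan(1/2) ≈ 26.57°
|T| = 10 / 2.2361 ≈ 4.4721
Gain = 20 log₁₀(4.4721) ≈ 13.01 dB
∠T = 0.00° − 26.57° = -26.57°

At s = jω = j2:
pole (s+2): 2 + j2 → |·| = √(2²+2²) = √8 ≈ 2.8284, ∠ = arctan(2/2) ≈ 45.00°
|T| = 10 / 2.8284 ≈ 3.5356
Gain = 20 log₁₀(3.5356) ≈ 10.97 dB
∠T = 0.00° − 45.00° = -45.00°

ω = 1: 13.0 dB, -26.6°; ω = 2: 11.0 dB, -45.0°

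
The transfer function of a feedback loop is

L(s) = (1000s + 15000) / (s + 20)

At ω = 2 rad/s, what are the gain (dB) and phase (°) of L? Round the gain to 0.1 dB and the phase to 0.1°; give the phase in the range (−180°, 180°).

Substitute s = j2:
Numerator: 1000(j2) + 15000 = 15000 + j2000
Denominator: (j2) + 20 = 20 + j2
|N| = √(15000² + 2000²) ≈ 15133, ∠N ≈ 7.59°
|D| = √(20² + 2²) ≈ 20.1, ∠D ≈ 5.71°
|L| = 15133 / 20.1 ≈ 752.89
Gain = 20 log₁₀(752.89) ≈ 57.53 dB
∠L = 7.59° − 5.71° = 1.88°

57.5 dB, 1.9°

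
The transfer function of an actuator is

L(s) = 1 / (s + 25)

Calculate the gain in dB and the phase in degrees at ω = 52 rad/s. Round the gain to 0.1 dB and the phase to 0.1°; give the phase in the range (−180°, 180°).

-35.2 dB, -64.3°

At s = jω = j52:
pole (s+25): 25 + j52 → |·| = √(25²+52²) = √3329 ≈ 57.697, ∠ = arctan(52/25) ≈ 64.32°
|L| = 1 / 57.697 ≈ 0.017332
Gain = 20 log₁₀(0.017332) ≈ -35.22 dB
∠L = 0.00° − 64.32° = -64.32°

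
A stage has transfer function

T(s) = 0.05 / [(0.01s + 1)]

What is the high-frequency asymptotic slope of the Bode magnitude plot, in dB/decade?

-20 dB/decade

Each pole contributes −20 dB/decade at high frequency; each zero contributes +20 dB/decade.
Net: 0 zero(s) − 1 pole(s) → -20 dB/decade.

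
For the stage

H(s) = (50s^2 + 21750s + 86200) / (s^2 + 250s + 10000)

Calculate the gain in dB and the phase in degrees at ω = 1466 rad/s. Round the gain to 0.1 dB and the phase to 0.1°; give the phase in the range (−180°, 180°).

34.3 dB, -6.8°

Substitute s = j1466:
Numerator: 50(j1466)^2 + 21750(j1466) + 86200 = -107371600 + j31885500
Denominator: (j1466)^2 + 250(j1466) + 10000 = -2139156 + j366500
|N| = √(107371600² + 31885500²) ≈ 1.1201e+08, ∠N ≈ 163.46°
|D| = √(2139156² + 366500²) ≈ 2.1703e+06, ∠D ≈ 170.28°
|H| = 1.1201e+08 / 2.1703e+06 ≈ 51.61
Gain = 20 log₁₀(51.61) ≈ 34.25 dB
∠H = 163.46° − 170.28° = -6.82°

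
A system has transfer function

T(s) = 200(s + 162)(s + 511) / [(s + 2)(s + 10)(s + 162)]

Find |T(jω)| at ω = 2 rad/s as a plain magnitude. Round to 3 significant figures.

3.54e+03

At s = jω = j2:
zero (s+162): 162 + j2 → |·| = √(162²+2²) = √26248 ≈ 162.01, ∠ = arctan(2/162) ≈ 0.71°
zero (s+511): 511 + j2 → |·| = √(511²+2²) = √261125 ≈ 511, ∠ = arctan(2/511) ≈ 0.22°
pole (s+2): 2 + j2 → |·| = √(2²+2²) = √8 ≈ 2.8284, ∠ = arctan(2/2) ≈ 45.00°
pole (s+10): 10 + j2 → |·| = √(10²+2²) = √104 ≈ 10.198, ∠ = arctan(2/10) ≈ 11.31°
pole (s+162): 162 + j2 → |·| = √(162²+2²) = √26248 ≈ 162.01, ∠ = arctan(2/162) ≈ 0.71°
|T| = 200 · 82787 / 4673 ≈ 3543.2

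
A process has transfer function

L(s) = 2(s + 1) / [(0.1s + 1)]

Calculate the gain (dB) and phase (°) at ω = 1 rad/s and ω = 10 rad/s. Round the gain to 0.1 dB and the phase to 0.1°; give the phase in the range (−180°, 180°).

At ω = 1 rad/s:
zero (1 + j1·1) = 1 + j1 → |·| ≈ 1.4142, ∠ ≈ 45.00°
pole (1 + j1·0.1) = 1 + j0.1 → |·| ≈ 1.005, ∠ ≈ 5.71°
|L| = 2 · 1.4142 / (1.005) ≈ 2.8143
Gain = 20 log₁₀(2.8143) ≈ 8.99 dB
∠L = (45.00°) − (5.71°) = 39.29°

At ω = 10 rad/s:
zero (1 + j10·1) = 1 + j10 → |·| ≈ 10.05, ∠ ≈ 84.29°
pole (1 + j10·0.1) = 1 + j1 → |·| ≈ 1.4142, ∠ ≈ 45.00°
|L| = 2 · 10.05 / (1.4142) ≈ 14.213
Gain = 20 log₁₀(14.213) ≈ 23.05 dB
∠L = (84.29°) − (45.00°) = 39.29°

ω = 1: 9.0 dB, 39.3°; ω = 10: 23.1 dB, 39.3°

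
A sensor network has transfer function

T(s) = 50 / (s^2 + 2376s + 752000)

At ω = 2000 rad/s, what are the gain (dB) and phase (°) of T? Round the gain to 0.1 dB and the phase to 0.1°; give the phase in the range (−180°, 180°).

Substitute s = j2000:
Numerator: 50 = 50 + j0
Denominator: (j2000)^2 + 2376(j2000) + 752000 = -3248000 + j4752000
|N| = √(50² + 0²) ≈ 50, ∠N ≈ 0.00°
|D| = √(3248000² + 4752000²) ≈ 5.756e+06, ∠D ≈ 124.35°
|T| = 50 / 5.756e+06 ≈ 8.6866e-06
Gain = 20 log₁₀(8.6866e-06) ≈ -101.22 dB
∠T = 0.00° − 124.35° = -124.35°

-101.2 dB, -124.4°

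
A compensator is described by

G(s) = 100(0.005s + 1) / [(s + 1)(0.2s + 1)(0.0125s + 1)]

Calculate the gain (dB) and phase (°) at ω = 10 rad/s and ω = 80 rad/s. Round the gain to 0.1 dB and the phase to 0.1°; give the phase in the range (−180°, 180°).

At ω = 10 rad/s:
zero (1 + j10·0.005) = 1 + j0.05 → |·| ≈ 1.0012, ∠ ≈ 2.86°
pole (1 + j10·1) = 1 + j10 → |·| ≈ 10.05, ∠ ≈ 84.29°
pole (1 + j10·0.2) = 1 + j2 → |·| ≈ 2.2361, ∠ ≈ 63.43°
pole (1 + j10·0.0125) = 1 + j0.125 → |·| ≈ 1.0078, ∠ ≈ 7.13°
|G| = 100 · 1.0012 / (10.05 · 2.2361 · 1.0078) ≈ 4.4207
Gain = 20 log₁₀(4.4207) ≈ 12.91 dB
∠G = (2.86°) − (84.29° + 63.43° + 7.13°) = -151.99°

At ω = 80 rad/s:
zero (1 + j80·0.005) = 1 + j0.4 → |·| ≈ 1.077, ∠ ≈ 21.80°
pole (1 + j80·1) = 1 + j80 → |·| ≈ 80.006, ∠ ≈ 89.28°
pole (1 + j80·0.2) = 1 + j16 → |·| ≈ 16.031, ∠ ≈ 86.42°
pole (1 + j80·0.0125) = 1 + j1 → |·| ≈ 1.4142, ∠ ≈ 45.00°
|G| = 100 · 1.077 / (80.006 · 16.031 · 1.4142) ≈ 0.059377
Gain = 20 log₁₀(0.059377) ≈ -24.53 dB
∠G = (21.80°) − (89.28° + 86.42° + 45.00°) = -198.90° ≡ 161.10° (principal value)

ω = 10: 12.9 dB, -152.0°; ω = 80: -24.5 dB, 161.1°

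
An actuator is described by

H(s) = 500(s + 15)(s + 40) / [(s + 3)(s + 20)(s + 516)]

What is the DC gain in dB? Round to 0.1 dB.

H(0) = 500·15·40 / (3·20·516) ≈ 9.6899
20 log₁₀(9.6899) ≈ 19.73 dB

19.7 dB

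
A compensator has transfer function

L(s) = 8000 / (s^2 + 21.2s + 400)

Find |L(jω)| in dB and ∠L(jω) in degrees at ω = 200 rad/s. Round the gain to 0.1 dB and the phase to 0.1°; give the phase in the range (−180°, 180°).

-13.9 dB, -173.9°

At s = jω = j200:
quadratic: (j200)² + 21.2·j200 + 400 = -39600 + j4240 → |·| ≈ 39826, ∠ ≈ 173.89°
|L| = 8000 / 39826 ≈ 0.20087
Gain = 20 log₁₀(0.20087) ≈ -13.94 dB
∠L = 0.00° − 173.89° = -173.89°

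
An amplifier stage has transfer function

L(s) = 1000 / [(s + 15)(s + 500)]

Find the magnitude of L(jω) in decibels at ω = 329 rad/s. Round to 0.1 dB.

At s = jω = j329:
pole (s+15): 15 + j329 → |·| = √(15²+329²) = √108466 ≈ 329.34, ∠ = arctan(329/15) ≈ 87.39°
pole (s+500): 500 + j329 → |·| = √(500²+329²) = √358241 ≈ 598.53, ∠ = arctan(329/500) ≈ 33.34°
|L| = 1000 / 1.9712e+05 ≈ 0.0050731
Gain = 20 log₁₀(0.0050731) ≈ -45.89 dB

-45.9 dB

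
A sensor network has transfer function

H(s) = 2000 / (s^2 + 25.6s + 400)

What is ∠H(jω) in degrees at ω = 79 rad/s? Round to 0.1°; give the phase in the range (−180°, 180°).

-160.9°

At s = jω = j79:
quadratic: (j79)² + 25.6·j79 + 400 = -5841 + j2022.4 → |·| ≈ 6181.2, ∠ ≈ 160.90°
∠H = 0.00° − 160.90° = -160.90°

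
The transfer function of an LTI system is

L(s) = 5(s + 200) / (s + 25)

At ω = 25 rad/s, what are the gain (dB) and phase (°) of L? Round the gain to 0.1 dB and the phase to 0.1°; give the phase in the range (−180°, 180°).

29.1 dB, -37.9°

At s = jω = j25:
zero (s+200): 200 + j25 → |·| = √(200²+25²) = √40625 ≈ 201.56, ∠ = arctan(25/200) ≈ 7.13°
pole (s+25): 25 + j25 → |·| = √(25²+25²) = √1250 ≈ 35.355, ∠ = arctan(25/25) ≈ 45.00°
|L| = 5 · 201.56 / 35.355 ≈ 28.505
Gain = 20 log₁₀(28.505) ≈ 29.10 dB
∠L = 7.13° − 45.00° = -37.87°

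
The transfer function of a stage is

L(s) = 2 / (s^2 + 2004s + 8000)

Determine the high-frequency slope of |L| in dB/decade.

Each pole contributes −20 dB/decade at high frequency; each zero contributes +20 dB/decade.
Net: 0 zero(s) − 2 pole(s) → -40 dB/decade.

-40 dB/decade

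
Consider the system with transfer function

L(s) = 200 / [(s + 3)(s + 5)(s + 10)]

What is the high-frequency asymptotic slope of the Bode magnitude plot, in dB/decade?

-60 dB/decade

Each pole contributes −20 dB/decade at high frequency; each zero contributes +20 dB/decade.
Net: 0 zero(s) − 3 pole(s) → -60 dB/decade.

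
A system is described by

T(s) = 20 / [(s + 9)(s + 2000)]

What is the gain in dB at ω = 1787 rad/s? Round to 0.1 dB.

-107.6 dB

At s = jω = j1787:
pole (s+9): 9 + j1787 → |·| = √(9²+1787²) = √3193450 ≈ 1787, ∠ = arctan(1787/9) ≈ 89.71°
pole (s+2000): 2000 + j1787 → |·| = √(2000²+1787²) = √7193369 ≈ 2682, ∠ = arctan(1787/2000) ≈ 41.78°
|T| = 20 / 4.7927e+06 ≈ 4.173e-06
Gain = 20 log₁₀(4.173e-06) ≈ -107.59 dB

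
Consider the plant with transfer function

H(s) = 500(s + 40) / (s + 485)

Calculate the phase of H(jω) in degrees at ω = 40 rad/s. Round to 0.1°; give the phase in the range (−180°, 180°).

40.3°

At s = jω = j40:
zero (s+40): 40 + j40 → |·| = √(40²+40²) = √3200 ≈ 56.569, ∠ = arctan(40/40) ≈ 45.00°
pole (s+485): 485 + j40 → |·| = √(485²+40²) = √236825 ≈ 486.65, ∠ = arctan(40/485) ≈ 4.71°
∠H = 45.00° − 4.71° = 40.29°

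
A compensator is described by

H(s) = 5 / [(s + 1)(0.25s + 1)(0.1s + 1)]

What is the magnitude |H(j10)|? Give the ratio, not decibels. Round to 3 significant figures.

At ω = 10 rad/s:
pole (1 + j10·1) = 1 + j10 → |·| ≈ 10.05, ∠ ≈ 84.29°
pole (1 + j10·0.25) = 1 + j2.5 → |·| ≈ 2.6926, ∠ ≈ 68.20°
pole (1 + j10·0.1) = 1 + j1 → |·| ≈ 1.4142, ∠ ≈ 45.00°
|H| = 5 · 1 / (10.05 · 2.6926 · 1.4142) ≈ 0.13065

0.131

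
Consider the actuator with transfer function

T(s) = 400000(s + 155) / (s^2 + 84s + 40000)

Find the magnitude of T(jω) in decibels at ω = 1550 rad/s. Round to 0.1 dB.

At s = jω = j1550:
zero (s+155): 155 + j1550 → |·| = √(155²+1550²) = √2426525 ≈ 1557.7, ∠ = arctan(1550/155) ≈ 84.29°
quadratic: (j1550)² + 84·j1550 + 40000 = -2362500 + j130200 → |·| ≈ 2.3661e+06, ∠ ≈ 176.85°
|T| = 400000 · 1557.7 / 2.3661e+06 ≈ 263.34
Gain = 20 log₁₀(263.34) ≈ 48.41 dB

48.4 dB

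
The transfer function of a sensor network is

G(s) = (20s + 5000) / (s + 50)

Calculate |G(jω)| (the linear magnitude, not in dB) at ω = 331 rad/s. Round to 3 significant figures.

Substitute s = j331:
Numerator: 20(j331) + 5000 = 5000 + j6620
Denominator: (j331) + 50 = 50 + j331
|N| = √(5000² + 6620²) ≈ 8296, ∠N ≈ 52.94°
|D| = √(50² + 331²) ≈ 334.76, ∠D ≈ 81.41°
|G| = 8296 / 334.76 ≈ 24.782

24.8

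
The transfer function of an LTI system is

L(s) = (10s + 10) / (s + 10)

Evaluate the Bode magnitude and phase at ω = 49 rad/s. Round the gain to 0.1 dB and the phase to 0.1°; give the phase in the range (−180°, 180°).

19.8 dB, 10.4°

Substitute s = j49:
Numerator: 10(j49) + 10 = 10 + j490
Denominator: (j49) + 10 = 10 + j49
|N| = √(10² + 490²) ≈ 490.1, ∠N ≈ 88.83°
|D| = √(10² + 49²) ≈ 50.01, ∠D ≈ 78.47°
|L| = 490.1 / 50.01 ≈ 9.8
Gain = 20 log₁₀(9.8) ≈ 19.82 dB
∠L = 88.83° − 78.47° = 10.36°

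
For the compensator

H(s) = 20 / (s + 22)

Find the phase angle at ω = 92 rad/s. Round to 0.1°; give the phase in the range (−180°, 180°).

Substitute s = j92:
Numerator: 20 = 20 + j0
Denominator: (j92) + 22 = 22 + j92
|N| = √(20² + 0²) ≈ 20, ∠N ≈ 0.00°
|D| = √(22² + 92²) ≈ 94.594, ∠D ≈ 76.55°
∠H = 0.00° − 76.55° = -76.55°

-76.6°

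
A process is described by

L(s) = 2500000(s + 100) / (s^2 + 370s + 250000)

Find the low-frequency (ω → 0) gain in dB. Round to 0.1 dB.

L(0) = 2500000·100 / 250000 = 1000
20 log₁₀(1000) ≈ 60.00 dB

60.0 dB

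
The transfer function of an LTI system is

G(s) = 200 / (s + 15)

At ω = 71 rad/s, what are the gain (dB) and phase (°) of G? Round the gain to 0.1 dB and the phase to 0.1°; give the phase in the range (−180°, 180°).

Substitute s = j71:
Numerator: 200 = 200 + j0
Denominator: (j71) + 15 = 15 + j71
|N| = √(200² + 0²) ≈ 200, ∠N ≈ 0.00°
|D| = √(15² + 71²) ≈ 72.567, ∠D ≈ 78.07°
|G| = 200 / 72.567 ≈ 2.7561
Gain = 20 log₁₀(2.7561) ≈ 8.81 dB
∠G = 0.00° − 78.07° = -78.07°

8.8 dB, -78.1°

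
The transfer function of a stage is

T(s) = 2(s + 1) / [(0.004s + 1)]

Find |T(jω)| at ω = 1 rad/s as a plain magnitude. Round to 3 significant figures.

At ω = 1 rad/s:
zero (1 + j1·1) = 1 + j1 → |·| ≈ 1.4142, ∠ ≈ 45.00°
pole (1 + j1·0.004) = 1 + j0.004 → |·| ≈ 1, ∠ ≈ 0.23°
|T| = 2 · 1.4142 / (1) ≈ 2.8284

2.83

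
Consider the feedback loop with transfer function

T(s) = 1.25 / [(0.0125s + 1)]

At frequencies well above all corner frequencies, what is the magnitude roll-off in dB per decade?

-20 dB/decade

Each pole contributes −20 dB/decade at high frequency; each zero contributes +20 dB/decade.
Net: 0 zero(s) − 1 pole(s) → -20 dB/decade.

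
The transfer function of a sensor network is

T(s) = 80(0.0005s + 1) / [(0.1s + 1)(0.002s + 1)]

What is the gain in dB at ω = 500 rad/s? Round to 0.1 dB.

At ω = 500 rad/s:
zero (1 + j500·0.0005) = 1 + j0.25 → |·| ≈ 1.0308, ∠ ≈ 14.04°
pole (1 + j500·0.1) = 1 + j50 → |·| ≈ 50.01, ∠ ≈ 88.85°
pole (1 + j500·0.002) = 1 + j1 → |·| ≈ 1.4142, ∠ ≈ 45.00°
|T| = 80 · 1.0308 / (50.01 · 1.4142) ≈ 1.166
Gain = 20 log₁₀(1.166) ≈ 1.33 dB

1.3 dB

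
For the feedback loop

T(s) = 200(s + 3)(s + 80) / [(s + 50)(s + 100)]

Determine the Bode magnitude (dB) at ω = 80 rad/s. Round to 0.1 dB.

At s = jω = j80:
zero (s+3): 3 + j80 → |·| = √(3²+80²) = √6409 ≈ 80.056, ∠ = arctan(80/3) ≈ 87.85°
zero (s+80): 80 + j80 → |·| = √(80²+80²) = √12800 ≈ 113.14, ∠ = arctan(80/80) ≈ 45.00°
pole (s+50): 50 + j80 → |·| = √(50²+80²) = √8900 ≈ 94.34, ∠ = arctan(80/50) ≈ 57.99°
pole (s+100): 100 + j80 → |·| = √(100²+80²) = √16400 ≈ 128.06, ∠ = arctan(80/100) ≈ 38.66°
|T| = 200 · 9057.5 / 12081 ≈ 149.95
Gain = 20 log₁₀(149.95) ≈ 43.52 dB

43.5 dB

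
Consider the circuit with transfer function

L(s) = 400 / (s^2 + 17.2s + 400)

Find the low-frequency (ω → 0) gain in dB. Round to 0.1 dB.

0.0 dB

L(0) = 400 / 400 = 1
20 log₁₀(1) ≈ 0.00 dB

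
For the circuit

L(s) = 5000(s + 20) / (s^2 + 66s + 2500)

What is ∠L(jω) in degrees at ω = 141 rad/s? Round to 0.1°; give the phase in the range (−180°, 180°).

-69.9°

At s = jω = j141:
zero (s+20): 20 + j141 → |·| = √(20²+141²) = √20281 ≈ 142.41, ∠ = arctan(141/20) ≈ 81.93°
quadratic: (j141)² + 66·j141 + 2500 = -17381 + j9306 → |·| ≈ 19715, ∠ ≈ 151.83°
∠L = 81.93° − 151.83° = -69.90°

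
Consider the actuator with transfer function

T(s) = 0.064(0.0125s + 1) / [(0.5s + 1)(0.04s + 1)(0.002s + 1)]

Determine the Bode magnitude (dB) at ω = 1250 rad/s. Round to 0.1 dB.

-98.5 dB

At ω = 1250 rad/s:
zero (1 + j1250·0.0125) = 1 + j15.625 → |·| ≈ 15.657, ∠ ≈ 86.34°
pole (1 + j1250·0.5) = 1 + j625 → |·| ≈ 625, ∠ ≈ 89.91°
pole (1 + j1250·0.04) = 1 + j50 → |·| ≈ 50.01, ∠ ≈ 88.85°
pole (1 + j1250·0.002) = 1 + j2.5 → |·| ≈ 2.6926, ∠ ≈ 68.20°
|T| = 0.064 · 15.657 / (625 · 50.01 · 2.6926) ≈ 1.1906e-05
Gain = 20 log₁₀(1.1906e-05) ≈ -98.48 dB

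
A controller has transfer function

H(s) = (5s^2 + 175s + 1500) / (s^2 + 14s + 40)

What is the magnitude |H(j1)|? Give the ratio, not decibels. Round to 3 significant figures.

Substitute s = j1:
Numerator: 5(j1)^2 + 175(j1) + 1500 = 1495 + j175
Denominator: (j1)^2 + 14(j1) + 40 = 39 + j14
|N| = √(1495² + 175²) ≈ 1505.2, ∠N ≈ 6.68°
|D| = √(39² + 14²) ≈ 41.437, ∠D ≈ 19.75°
|H| = 1505.2 / 41.437 ≈ 36.325

36.3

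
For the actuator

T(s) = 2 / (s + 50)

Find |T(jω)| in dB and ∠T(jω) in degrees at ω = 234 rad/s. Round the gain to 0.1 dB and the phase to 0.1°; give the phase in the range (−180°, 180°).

At s = jω = j234:
pole (s+50): 50 + j234 → |·| = √(50²+234²) = √57256 ≈ 239.28, ∠ = arctan(234/50) ≈ 77.94°
|T| = 2 / 239.28 ≈ 0.0083584
Gain = 20 log₁₀(0.0083584) ≈ -41.56 dB
∠T = 0.00° − 77.94° = -77.94°

-41.6 dB, -77.9°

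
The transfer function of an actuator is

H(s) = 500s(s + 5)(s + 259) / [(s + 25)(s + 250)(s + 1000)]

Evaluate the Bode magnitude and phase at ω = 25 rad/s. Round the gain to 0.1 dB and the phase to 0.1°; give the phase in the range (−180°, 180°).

At s = jω = j25:
zero (s+5): 5 + j25 → |·| = √(5²+25²) = √650 ≈ 25.495, ∠ = arctan(25/5) ≈ 78.69°
zero (s+259): 259 + j25 → |·| = √(259²+25²) = √67706 ≈ 260.2, ∠ = arctan(25/259) ≈ 5.51°
zero at origin: s = j25 → |·| = 25, ∠ = 90.00°
pole (s+25): 25 + j25 → |·| = √(25²+25²) = √1250 ≈ 35.355, ∠ = arctan(25/25) ≈ 45.00°
pole (s+250): 250 + j25 → |·| = √(250²+25²) = √63125 ≈ 251.25, ∠ = arctan(25/250) ≈ 5.71°
pole (s+1000): 1000 + j25 → |·| = √(1000²+25²) = √1000625 ≈ 1000.3, ∠ = arctan(25/1000) ≈ 1.43°
|H| = 500 · 1.6584e+05 / 8.8856e+06 ≈ 9.332
Gain = 20 log₁₀(9.332) ≈ 19.40 dB
∠H = 174.20° − 52.14° = 122.06°

19.4 dB, 122.1°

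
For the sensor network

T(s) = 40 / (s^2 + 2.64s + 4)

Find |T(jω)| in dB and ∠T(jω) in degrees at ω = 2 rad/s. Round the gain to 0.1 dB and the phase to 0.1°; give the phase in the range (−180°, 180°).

17.6 dB, -90.0°

At s = jω = j2:
quadratic: (j2)² + 2.64·j2 + 4 = 0 + j5.28 → |·| ≈ 5.28, ∠ ≈ 90.00°
|T| = 40 / 5.28 ≈ 7.5758
Gain = 20 log₁₀(7.5758) ≈ 17.59 dB
∠T = 0.00° − 90.00° = -90.00°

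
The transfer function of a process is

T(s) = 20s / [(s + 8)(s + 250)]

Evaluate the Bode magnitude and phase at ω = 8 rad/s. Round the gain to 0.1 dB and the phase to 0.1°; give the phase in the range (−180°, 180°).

-25.0 dB, 43.2°

At s = jω = j8:
zero at origin: s = j8 → |·| = 8, ∠ = 90.00°
pole (s+8): 8 + j8 → |·| = √(8²+8²) = √128 ≈ 11.314, ∠ = arctan(8/8) ≈ 45.00°
pole (s+250): 250 + j8 → |·| = √(250²+8²) = √62564 ≈ 250.13, ∠ = arctan(8/250) ≈ 1.83°
|T| = 20 · 8 / 2830 ≈ 0.056537
Gain = 20 log₁₀(0.056537) ≈ -24.95 dB
∠T = 90.00° − 46.83° = 43.17°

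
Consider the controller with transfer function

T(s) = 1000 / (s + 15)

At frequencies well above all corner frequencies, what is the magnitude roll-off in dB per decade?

Each pole contributes −20 dB/decade at high frequency; each zero contributes +20 dB/decade.
Net: 0 zero(s) − 1 pole(s) → -20 dB/decade.

-20 dB/decade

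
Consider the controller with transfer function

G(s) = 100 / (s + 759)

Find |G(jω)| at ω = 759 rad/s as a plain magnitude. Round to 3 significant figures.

At s = jω = j759:
pole (s+759): 759 + j759 → |·| = √(759²+759²) = √1152162 ≈ 1073.4, ∠ = arctan(759/759) ≈ 45.00°
|G| = 100 / 1073.4 ≈ 0.093162

0.0932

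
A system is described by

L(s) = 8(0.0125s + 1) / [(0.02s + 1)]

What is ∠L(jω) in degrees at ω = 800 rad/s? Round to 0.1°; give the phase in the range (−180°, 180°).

At ω = 800 rad/s:
zero (1 + j800·0.0125) = 1 + j10 → |·| ≈ 10.05, ∠ ≈ 84.29°
pole (1 + j800·0.02) = 1 + j16 → |·| ≈ 16.031, ∠ ≈ 86.42°
∠L = (84.29°) − (86.42°) = -2.13°

-2.1°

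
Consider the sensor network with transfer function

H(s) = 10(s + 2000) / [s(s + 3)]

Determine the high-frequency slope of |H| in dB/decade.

-20 dB/decade

Each pole contributes −20 dB/decade at high frequency; each zero contributes +20 dB/decade.
Net: 1 zero(s) − 2 pole(s) → -20 dB/decade.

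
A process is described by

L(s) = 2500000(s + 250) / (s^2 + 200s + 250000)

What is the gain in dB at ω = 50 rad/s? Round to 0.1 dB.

At s = jω = j50:
zero (s+250): 250 + j50 → |·| = √(250²+50²) = √65000 ≈ 254.95, ∠ = arctan(50/250) ≈ 11.31°
quadratic: (j50)² + 200·j50 + 250000 = 247500 + j10000 → |·| ≈ 2.477e+05, ∠ ≈ 2.31°
|L| = 2500000 · 254.95 / 2.477e+05 ≈ 2573.2
Gain = 20 log₁₀(2573.2) ≈ 68.21 dB

68.2 dB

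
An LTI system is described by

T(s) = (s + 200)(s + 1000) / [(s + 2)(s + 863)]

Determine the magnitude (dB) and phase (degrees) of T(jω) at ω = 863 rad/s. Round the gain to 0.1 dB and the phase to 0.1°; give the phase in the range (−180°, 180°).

0.9 dB, -17.1°

At s = jω = j863:
zero (s+200): 200 + j863 → |·| = √(200²+863²) = √784769 ≈ 885.87, ∠ = arctan(863/200) ≈ 76.95°
zero (s+1000): 1000 + j863 → |·| = √(1000²+863²) = √1744769 ≈ 1320.9, ∠ = arctan(863/1000) ≈ 40.79°
pole (s+2): 2 + j863 → |·| = √(2²+863²) = √744773 ≈ 863, ∠ = arctan(863/2) ≈ 89.87°
pole (s+863): 863 + j863 → |·| = √(863²+863²) = √1489538 ≈ 1220.5, ∠ = arctan(863/863) ≈ 45.00°
|T| = 1 · 1.1701e+06 / 1.0533e+06 ≈ 1.1109
Gain = 20 log₁₀(1.1109) ≈ 0.91 dB
∠T = 117.74° − 134.87° = -17.13°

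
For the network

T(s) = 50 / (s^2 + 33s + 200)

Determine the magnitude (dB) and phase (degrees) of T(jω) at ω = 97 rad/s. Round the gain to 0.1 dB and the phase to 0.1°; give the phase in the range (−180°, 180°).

Substitute s = j97:
Numerator: 50 = 50 + j0
Denominator: (j97)^2 + 33(j97) + 200 = -9209 + j3201
|N| = √(50² + 0²) ≈ 50, ∠N ≈ 0.00°
|D| = √(9209² + 3201²) ≈ 9749.5, ∠D ≈ 160.83°
|T| = 50 / 9749.5 ≈ 0.0051285
Gain = 20 log₁₀(0.0051285) ≈ -45.80 dB
∠T = 0.00° − 160.83° = -160.83°

-45.8 dB, -160.8°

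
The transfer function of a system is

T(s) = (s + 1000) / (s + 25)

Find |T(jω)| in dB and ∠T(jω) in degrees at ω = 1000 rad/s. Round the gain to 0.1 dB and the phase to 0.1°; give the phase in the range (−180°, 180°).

3.0 dB, -43.6°

Substitute s = j1000:
Numerator: (j1000) + 1000 = 1000 + j1000
Denominator: (j1000) + 25 = 25 + j1000
|N| = √(1000² + 1000²) ≈ 1414.2, ∠N ≈ 45.00°
|D| = √(25² + 1000²) ≈ 1000.3, ∠D ≈ 88.57°
|T| = 1414.2 / 1000.3 ≈ 1.4138
Gain = 20 log₁₀(1.4138) ≈ 3.01 dB
∠T = 45.00° − 88.57° = -43.57°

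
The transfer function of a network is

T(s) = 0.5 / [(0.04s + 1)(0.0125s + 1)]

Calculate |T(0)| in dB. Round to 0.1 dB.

T(0) = 0.5 · 1 / 1 = 0.5
20 log₁₀(0.5) ≈ -6.02 dB

-6.0 dB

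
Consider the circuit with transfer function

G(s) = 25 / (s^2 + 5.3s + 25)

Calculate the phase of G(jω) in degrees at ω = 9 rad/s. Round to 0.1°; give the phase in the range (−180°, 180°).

-139.6°

At s = jω = j9:
quadratic: (j9)² + 5.3·j9 + 25 = -56 + j47.7 → |·| ≈ 73.561, ∠ ≈ 139.58°
∠G = 0.00° − 139.58° = -139.58°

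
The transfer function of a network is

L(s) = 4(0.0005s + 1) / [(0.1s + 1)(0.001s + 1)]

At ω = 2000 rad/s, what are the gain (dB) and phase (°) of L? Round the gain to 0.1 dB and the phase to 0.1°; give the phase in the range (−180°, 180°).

-38.0 dB, -108.1°

At ω = 2000 rad/s:
zero (1 + j2000·0.0005) = 1 + j1 → |·| ≈ 1.4142, ∠ ≈ 45.00°
pole (1 + j2000·0.1) = 1 + j200 → |·| ≈ 200, ∠ ≈ 89.71°
pole (1 + j2000·0.001) = 1 + j2 → |·| ≈ 2.2361, ∠ ≈ 63.43°
|L| = 4 · 1.4142 / (200 · 2.2361) ≈ 0.012649
Gain = 20 log₁₀(0.012649) ≈ -37.96 dB
∠L = (45.00°) − (89.71° + 63.43°) = -108.14°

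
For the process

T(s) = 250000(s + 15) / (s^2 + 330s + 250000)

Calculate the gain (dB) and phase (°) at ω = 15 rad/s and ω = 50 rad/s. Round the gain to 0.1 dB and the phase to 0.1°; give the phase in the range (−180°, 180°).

ω = 15: 26.5 dB, 43.9°; ω = 50: 34.4 dB, 69.5°

At s = jω = j15:
zero (s+15): 15 + j15 → |·| = √(15²+15²) = √450 ≈ 21.213, ∠ = arctan(15/15) ≈ 45.00°
quadratic: (j15)² + 330·j15 + 250000 = 249775 + j4950 → |·| ≈ 2.4982e+05, ∠ ≈ 1.14°
|T| = 250000 · 21.213 / 2.4982e+05 ≈ 21.228
Gain = 20 log₁₀(21.228) ≈ 26.54 dB
∠T = 45.00° − 1.14° = 43.86°

At s = jω = j50:
zero (s+15): 15 + j50 → |·| = √(15²+50²) = √2725 ≈ 52.202, ∠ = arctan(50/15) ≈ 73.30°
quadratic: (j50)² + 330·j50 + 250000 = 247500 + j16500 → |·| ≈ 2.4805e+05, ∠ ≈ 3.81°
|T| = 250000 · 52.202 / 2.4805e+05 ≈ 52.612
Gain = 20 log₁₀(52.612) ≈ 34.42 dB
∠T = 73.30° − 3.81° = 69.49°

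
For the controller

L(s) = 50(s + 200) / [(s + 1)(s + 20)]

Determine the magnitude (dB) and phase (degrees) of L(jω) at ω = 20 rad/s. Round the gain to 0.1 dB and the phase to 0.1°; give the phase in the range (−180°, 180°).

25.0 dB, -126.4°

At s = jω = j20:
zero (s+200): 200 + j20 → |·| = √(200²+20²) = √40400 ≈ 201, ∠ = arctan(20/200) ≈ 5.71°
pole (s+1): 1 + j20 → |·| = √(1²+20²) = √401 ≈ 20.025, ∠ = arctan(20/1) ≈ 87.14°
pole (s+20): 20 + j20 → |·| = √(20²+20²) = √800 ≈ 28.284, ∠ = arctan(20/20) ≈ 45.00°
|L| = 50 · 201 / 566.39 ≈ 17.744
Gain = 20 log₁₀(17.744) ≈ 24.98 dB
∠L = 5.71° − 132.14° = -126.43°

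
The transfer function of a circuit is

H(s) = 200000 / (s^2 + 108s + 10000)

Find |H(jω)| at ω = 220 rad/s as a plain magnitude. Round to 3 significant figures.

At s = jω = j220:
quadratic: (j220)² + 108·j220 + 10000 = -38400 + j23760 → |·| ≈ 45156, ∠ ≈ 148.25°
|H| = 200000 / 45156 ≈ 4.4291

4.43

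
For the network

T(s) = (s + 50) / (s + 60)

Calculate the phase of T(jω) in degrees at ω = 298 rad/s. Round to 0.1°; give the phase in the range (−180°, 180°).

1.9°

Substitute s = j298:
Numerator: (j298) + 50 = 50 + j298
Denominator: (j298) + 60 = 60 + j298
|N| = √(50² + 298²) ≈ 302.17, ∠N ≈ 80.48°
|D| = √(60² + 298²) ≈ 303.98, ∠D ≈ 78.62°
∠T = 80.48° − 78.62° = 1.86°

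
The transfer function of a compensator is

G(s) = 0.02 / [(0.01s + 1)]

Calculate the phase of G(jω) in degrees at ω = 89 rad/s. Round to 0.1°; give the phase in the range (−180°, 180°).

At ω = 89 rad/s:
pole (1 + j89·0.01) = 1 + j0.89 → |·| ≈ 1.3387, ∠ ≈ 41.67°
∠G = (0°) − (41.67°) = -41.67°

-41.7°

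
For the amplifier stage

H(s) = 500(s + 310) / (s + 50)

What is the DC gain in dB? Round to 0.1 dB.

69.8 dB

H(0) = 500·310 / (50) = 3100
20 log₁₀(3100) ≈ 69.83 dB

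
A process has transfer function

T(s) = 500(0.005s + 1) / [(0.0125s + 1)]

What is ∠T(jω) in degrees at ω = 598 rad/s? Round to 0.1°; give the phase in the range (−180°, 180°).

-10.9°

At ω = 598 rad/s:
zero (1 + j598·0.005) = 1 + j2.99 → |·| ≈ 3.1528, ∠ ≈ 71.51°
pole (1 + j598·0.0125) = 1 + j7.475 → |·| ≈ 7.5416, ∠ ≈ 82.38°
∠T = (71.51°) − (82.38°) = -10.87°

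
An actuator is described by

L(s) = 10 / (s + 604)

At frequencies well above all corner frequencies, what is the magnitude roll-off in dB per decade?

Each pole contributes −20 dB/decade at high frequency; each zero contributes +20 dB/decade.
Net: 0 zero(s) − 1 pole(s) → -20 dB/decade.

-20 dB/decade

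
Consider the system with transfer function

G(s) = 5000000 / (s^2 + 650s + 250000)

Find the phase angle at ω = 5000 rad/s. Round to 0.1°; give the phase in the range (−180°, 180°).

At s = jω = j5000:
quadratic: (j5000)² + 650·j5000 + 250000 = -24750000 + j3250000 → |·| ≈ 2.4962e+07, ∠ ≈ 172.52°
∠G = 0.00° − 172.52° = -172.52°

-172.5°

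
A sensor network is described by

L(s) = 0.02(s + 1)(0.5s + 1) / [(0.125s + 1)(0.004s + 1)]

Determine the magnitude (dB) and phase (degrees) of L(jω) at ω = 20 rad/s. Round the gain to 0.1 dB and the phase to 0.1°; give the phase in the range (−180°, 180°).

3.5 dB, 98.7°

At ω = 20 rad/s:
zero (1 + j20·1) = 1 + j20 → |·| ≈ 20.025, ∠ ≈ 87.14°
zero (1 + j20·0.5) = 1 + j10 → |·| ≈ 10.05, ∠ ≈ 84.29°
pole (1 + j20·0.125) = 1 + j2.5 → |·| ≈ 2.6926, ∠ ≈ 68.20°
pole (1 + j20·0.004) = 1 + j0.08 → |·| ≈ 1.0032, ∠ ≈ 4.57°
|L| = 0.02 · 20.025 · 10.05 / (2.6926 · 1.0032) ≈ 1.4901
Gain = 20 log₁₀(1.4901) ≈ 3.46 dB
∠L = (87.14° + 84.29°) − (68.20° + 4.57°) = 98.66°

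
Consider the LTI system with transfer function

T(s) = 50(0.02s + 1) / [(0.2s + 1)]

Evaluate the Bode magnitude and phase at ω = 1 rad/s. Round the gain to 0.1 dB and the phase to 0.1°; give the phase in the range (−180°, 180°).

33.8 dB, -10.2°

At ω = 1 rad/s:
zero (1 + j1·0.02) = 1 + j0.02 → |·| ≈ 1.0002, ∠ ≈ 1.15°
pole (1 + j1·0.2) = 1 + j0.2 → |·| ≈ 1.0198, ∠ ≈ 11.31°
|T| = 50 · 1.0002 / (1.0198) ≈ 49.039
Gain = 20 log₁₀(49.039) ≈ 33.81 dB
∠T = (1.15°) − (11.31°) = -10.16°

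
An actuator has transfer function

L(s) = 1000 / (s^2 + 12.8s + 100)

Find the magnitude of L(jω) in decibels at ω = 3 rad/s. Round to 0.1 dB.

At s = jω = j3:
quadratic: (j3)² + 12.8·j3 + 100 = 91 + j38.4 → |·| ≈ 98.77, ∠ ≈ 22.88°
|L| = 1000 / 98.77 ≈ 10.125
Gain = 20 log₁₀(10.125) ≈ 20.11 dB

20.1 dB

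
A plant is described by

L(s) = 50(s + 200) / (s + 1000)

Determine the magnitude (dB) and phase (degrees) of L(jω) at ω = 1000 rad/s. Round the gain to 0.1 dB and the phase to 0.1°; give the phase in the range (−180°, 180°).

At s = jω = j1000:
zero (s+200): 200 + j1000 → |·| = √(200²+1000²) = √1040000 ≈ 1019.8, ∠ = arctan(1000/200) ≈ 78.69°
pole (s+1000): 1000 + j1000 → |·| = √(1000²+1000²) = √2000000 ≈ 1414.2, ∠ = arctan(1000/1000) ≈ 45.00°
|L| = 50 · 1019.8 / 1414.2 ≈ 36.056
Gain = 20 log₁₀(36.056) ≈ 31.14 dB
∠L = 78.69° − 45.00° = 33.69°

31.1 dB, 33.7°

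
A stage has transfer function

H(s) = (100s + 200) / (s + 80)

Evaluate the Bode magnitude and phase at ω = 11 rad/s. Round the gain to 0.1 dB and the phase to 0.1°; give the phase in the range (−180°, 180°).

22.8 dB, 71.9°

Substitute s = j11:
Numerator: 100(j11) + 200 = 200 + j1100
Denominator: (j11) + 80 = 80 + j11
|N| = √(200² + 1100²) ≈ 1118, ∠N ≈ 79.70°
|D| = √(80² + 11²) ≈ 80.753, ∠D ≈ 7.83°
|H| = 1118 / 80.753 ≈ 13.845
Gain = 20 log₁₀(13.845) ≈ 22.83 dB
∠H = 79.70° − 7.83° = 71.87°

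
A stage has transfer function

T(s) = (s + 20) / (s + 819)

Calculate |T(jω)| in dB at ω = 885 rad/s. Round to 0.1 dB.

Substitute s = j885:
Numerator: (j885) + 20 = 20 + j885
Denominator: (j885) + 819 = 819 + j885
|N| = √(20² + 885²) ≈ 885.23, ∠N ≈ 88.71°
|D| = √(819² + 885²) ≈ 1205.8, ∠D ≈ 47.22°
|T| = 885.23 / 1205.8 ≈ 0.73414
Gain = 20 log₁₀(0.73414) ≈ -2.68 dB

-2.7 dB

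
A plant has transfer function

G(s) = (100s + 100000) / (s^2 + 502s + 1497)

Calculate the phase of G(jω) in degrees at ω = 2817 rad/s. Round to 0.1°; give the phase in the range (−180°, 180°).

-99.4°

Substitute s = j2817:
Numerator: 100(j2817) + 100000 = 100000 + j281700
Denominator: (j2817)^2 + 502(j2817) + 1497 = -7933992 + j1414134
|N| = √(100000² + 281700²) ≈ 2.9892e+05, ∠N ≈ 70.46°
|D| = √(7933992² + 1414134²) ≈ 8.059e+06, ∠D ≈ 169.89°
∠G = 70.46° − 169.89° = -99.43°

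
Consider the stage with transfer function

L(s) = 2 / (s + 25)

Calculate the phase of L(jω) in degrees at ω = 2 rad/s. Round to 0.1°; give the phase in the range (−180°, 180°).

Substitute s = j2:
Numerator: 2 = 2 + j0
Denominator: (j2) + 25 = 25 + j2
|N| = √(2² + 0²) ≈ 2, ∠N ≈ 0.00°
|D| = √(25² + 2²) ≈ 25.08, ∠D ≈ 4.57°
∠L = 0.00° − 4.57° = -4.57°

-4.6°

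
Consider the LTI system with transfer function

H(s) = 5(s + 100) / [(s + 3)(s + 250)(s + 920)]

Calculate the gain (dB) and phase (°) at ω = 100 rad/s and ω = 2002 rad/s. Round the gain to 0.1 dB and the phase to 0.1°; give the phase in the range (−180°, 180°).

ω = 100: -90.9 dB, -71.3°; ω = 2002: -119.0 dB, -151.0°

At s = jω = j100:
zero (s+100): 100 + j100 → |·| = √(100²+100²) = √20000 ≈ 141.42, ∠ = arctan(100/100) ≈ 45.00°
pole (s+3): 3 + j100 → |·| = √(3²+100²) = √10009 ≈ 100.04, ∠ = arctan(100/3) ≈ 88.28°
pole (s+250): 250 + j100 → |·| = √(250²+100²) = √72500 ≈ 269.26, ∠ = arctan(100/250) ≈ 21.80°
pole (s+920): 920 + j100 → |·| = √(920²+100²) = √856400 ≈ 925.42, ∠ = arctan(100/920) ≈ 6.20°
|H| = 5 · 141.42 / 2.4928e+07 ≈ 2.8366e-05
Gain = 20 log₁₀(2.8366e-05) ≈ -90.94 dB
∠H = 45.00° − 116.28° = -71.28°

At s = jω = j2002:
zero (s+100): 100 + j2002 → |·| = √(100²+2002²) = √4018004 ≈ 2004.5, ∠ = arctan(2002/100) ≈ 87.14°
pole (s+3): 3 + j2002 → |·| = √(3²+2002²) = √4008013 ≈ 2002, ∠ = arctan(2002/3) ≈ 89.91°
pole (s+250): 250 + j2002 → |·| = √(250²+2002²) = √4070504 ≈ 2017.5, ∠ = arctan(2002/250) ≈ 82.88°
pole (s+920): 920 + j2002 → |·| = √(920²+2002²) = √4854404 ≈ 2203.3, ∠ = arctan(2002/920) ≈ 65.32°
|H| = 5 · 2004.5 / 8.8992e+09 ≈ 1.1262e-06
Gain = 20 log₁₀(1.1262e-06) ≈ -118.97 dB
∠H = 87.14° − 238.11° = -150.97°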